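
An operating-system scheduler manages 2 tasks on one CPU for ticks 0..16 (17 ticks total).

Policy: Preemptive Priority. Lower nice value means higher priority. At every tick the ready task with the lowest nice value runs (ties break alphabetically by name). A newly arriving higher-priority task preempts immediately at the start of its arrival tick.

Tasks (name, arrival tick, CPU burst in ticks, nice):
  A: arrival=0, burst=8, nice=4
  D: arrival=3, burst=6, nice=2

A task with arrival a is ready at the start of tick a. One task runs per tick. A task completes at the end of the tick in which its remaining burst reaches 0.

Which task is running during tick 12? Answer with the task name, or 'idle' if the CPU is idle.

t=0: ready={A} → run A
t=1: ready={A} → run A
t=2: ready={A} → run A
t=3: ready={A,D} → run D
t=4: ready={A,D} → run D
t=5: ready={A,D} → run D
t=6: ready={A,D} → run D
t=7: ready={A,D} → run D
t=8: ready={A,D} → run D
t=9: ready={A} → run A
t=10: ready={A} → run A
t=11: ready={A} → run A
t=12: ready={A} → run A
t=13: ready={A} → run A
t=14: (idle)
t=15: (idle)
t=16: (idle)

running at tick 12 = A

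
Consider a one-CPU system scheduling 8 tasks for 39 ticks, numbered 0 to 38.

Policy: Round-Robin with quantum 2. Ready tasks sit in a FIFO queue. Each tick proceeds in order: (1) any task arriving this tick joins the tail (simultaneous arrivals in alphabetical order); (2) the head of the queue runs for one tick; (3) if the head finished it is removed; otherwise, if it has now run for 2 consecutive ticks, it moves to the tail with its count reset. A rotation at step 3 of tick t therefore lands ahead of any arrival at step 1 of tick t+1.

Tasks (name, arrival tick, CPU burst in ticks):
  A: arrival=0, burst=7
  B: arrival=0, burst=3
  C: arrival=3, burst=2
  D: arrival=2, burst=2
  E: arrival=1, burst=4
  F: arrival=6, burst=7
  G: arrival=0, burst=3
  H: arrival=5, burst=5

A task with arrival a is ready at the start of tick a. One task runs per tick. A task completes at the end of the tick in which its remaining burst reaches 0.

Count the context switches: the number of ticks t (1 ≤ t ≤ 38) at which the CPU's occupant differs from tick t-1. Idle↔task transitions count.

context switches = 18

t=0: queue=[A,B,G] q_used=0 → run A
t=1: queue=[A,B,G,E] q_used=1 → run A
t=2: queue=[B,G,E,A,D] q_used=0 → run B
t=3: queue=[B,G,E,A,D,C] q_used=1 → run B
t=4: queue=[G,E,A,D,C,B] q_used=0 → run G
t=5: queue=[G,E,A,D,C,B,H] q_used=1 → run G
t=6: queue=[E,A,D,C,B,H,G,F] q_used=0 → run E
t=7: queue=[E,A,D,C,B,H,G,F] q_used=1 → run E
t=8: queue=[A,D,C,B,H,G,F,E] q_used=0 → run A
t=9: queue=[A,D,C,B,H,G,F,E] q_used=1 → run A
t=10: queue=[D,C,B,H,G,F,E,A] q_used=0 → run D
t=11: queue=[D,C,B,H,G,F,E,A] q_used=1 → run D
t=12: queue=[C,B,H,G,F,E,A] q_used=0 → run C
t=13: queue=[C,B,H,G,F,E,A] q_used=1 → run C
t=14: queue=[B,H,G,F,E,A] q_used=0 → run B
t=15: queue=[H,G,F,E,A] q_used=0 → run H
t=16: queue=[H,G,F,E,A] q_used=1 → run H
t=17: queue=[G,F,E,A,H] q_used=0 → run G
t=18: queue=[F,E,A,H] q_used=0 → run F
t=19: queue=[F,E,A,H] q_used=1 → run F
t=20: queue=[E,A,H,F] q_used=0 → run E
t=21: queue=[E,A,H,F] q_used=1 → run E
t=22: queue=[A,H,F] q_used=0 → run A
t=23: queue=[A,H,F] q_used=1 → run A
t=24: queue=[H,F,A] q_used=0 → run H
t=25: queue=[H,F,A] q_used=1 → run H
t=26: queue=[F,A,H] q_used=0 → run F
t=27: queue=[F,A,H] q_used=1 → run F
t=28: queue=[A,H,F] q_used=0 → run A
t=29: queue=[H,F] q_used=0 → run H
t=30: queue=[F] q_used=0 → run F
t=31: queue=[F] q_used=1 → run F
t=32: queue=[F] q_used=0 → run F
t=33: (idle)
t=34: (idle)
t=35: (idle)
t=36: (idle)
t=37: (idle)
t=38: (idle)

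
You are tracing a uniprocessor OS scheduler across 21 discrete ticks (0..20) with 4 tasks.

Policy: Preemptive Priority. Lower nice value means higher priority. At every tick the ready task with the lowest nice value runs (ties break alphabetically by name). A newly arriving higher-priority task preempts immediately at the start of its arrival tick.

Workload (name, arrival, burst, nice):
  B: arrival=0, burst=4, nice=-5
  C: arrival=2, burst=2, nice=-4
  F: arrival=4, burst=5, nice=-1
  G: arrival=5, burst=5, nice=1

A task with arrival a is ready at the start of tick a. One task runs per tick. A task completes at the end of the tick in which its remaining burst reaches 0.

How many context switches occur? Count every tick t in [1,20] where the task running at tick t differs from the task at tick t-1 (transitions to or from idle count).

t=0: ready={B} → run B
t=1: ready={B} → run B
t=2: ready={B,C} → run B
t=3: ready={B,C} → run B
t=4: ready={C,F} → run C
t=5: ready={C,F,G} → run C
t=6: ready={F,G} → run F
t=7: ready={F,G} → run F
t=8: ready={F,G} → run F
t=9: ready={F,G} → run F
t=10: ready={F,G} → run F
t=11: ready={G} → run G
t=12: ready={G} → run G
t=13: ready={G} → run G
t=14: ready={G} → run G
t=15: ready={G} → run G
t=16: (idle)
t=17: (idle)
t=18: (idle)
t=19: (idle)
t=20: (idle)

context switches = 4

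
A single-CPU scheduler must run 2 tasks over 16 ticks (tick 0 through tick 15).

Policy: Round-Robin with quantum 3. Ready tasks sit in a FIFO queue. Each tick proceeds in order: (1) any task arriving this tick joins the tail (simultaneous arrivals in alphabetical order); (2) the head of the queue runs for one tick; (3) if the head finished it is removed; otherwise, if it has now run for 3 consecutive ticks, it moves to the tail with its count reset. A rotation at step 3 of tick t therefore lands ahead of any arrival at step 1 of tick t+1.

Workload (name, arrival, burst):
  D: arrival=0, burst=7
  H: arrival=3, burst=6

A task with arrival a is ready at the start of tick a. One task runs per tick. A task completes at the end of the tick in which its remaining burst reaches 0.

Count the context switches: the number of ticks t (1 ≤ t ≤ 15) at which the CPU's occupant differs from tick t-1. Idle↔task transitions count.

context switches = 4

t=0: queue=[D] q_used=0 → run D
t=1: queue=[D] q_used=1 → run D
t=2: queue=[D] q_used=2 → run D
t=3: queue=[D,H] q_used=0 → run D
t=4: queue=[D,H] q_used=1 → run D
t=5: queue=[D,H] q_used=2 → run D
t=6: queue=[H,D] q_used=0 → run H
t=7: queue=[H,D] q_used=1 → run H
t=8: queue=[H,D] q_used=2 → run H
t=9: queue=[D,H] q_used=0 → run D
t=10: queue=[H] q_used=0 → run H
t=11: queue=[H] q_used=1 → run H
t=12: queue=[H] q_used=2 → run H
t=13: (idle)
t=14: (idle)
t=15: (idle)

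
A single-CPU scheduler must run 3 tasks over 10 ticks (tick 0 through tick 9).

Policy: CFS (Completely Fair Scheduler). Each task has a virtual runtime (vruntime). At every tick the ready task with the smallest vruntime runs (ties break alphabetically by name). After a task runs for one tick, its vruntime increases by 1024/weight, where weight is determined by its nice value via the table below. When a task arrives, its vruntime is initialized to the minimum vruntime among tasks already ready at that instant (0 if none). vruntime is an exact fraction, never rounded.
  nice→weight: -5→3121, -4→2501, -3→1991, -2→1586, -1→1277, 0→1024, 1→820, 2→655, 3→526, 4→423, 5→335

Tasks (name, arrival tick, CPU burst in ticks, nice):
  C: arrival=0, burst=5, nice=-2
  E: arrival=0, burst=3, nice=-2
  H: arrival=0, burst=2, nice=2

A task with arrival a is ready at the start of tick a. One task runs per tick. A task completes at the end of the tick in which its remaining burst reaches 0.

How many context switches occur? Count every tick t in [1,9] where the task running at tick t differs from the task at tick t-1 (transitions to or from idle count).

t=0: vr[C=0 E=0 H=0] → run C
t=1: vr[C=512/793 E=0 H=0] → run E
t=2: vr[C=512/793 E=512/793 H=0] → run H
t=3: vr[C=512/793 E=512/793 H=1024/655] → run C
t=4: vr[C=1024/793 E=512/793 H=1024/655] → run E
t=5: vr[C=1024/793 E=1024/793 H=1024/655] → run C
t=6: vr[C=1536/793 E=1024/793 H=1024/655] → run E
t=7: vr[C=1536/793 H=1024/655] → run H
t=8: vr[C=1536/793] → run C
t=9: vr[C=2048/793] → run C

context switches = 8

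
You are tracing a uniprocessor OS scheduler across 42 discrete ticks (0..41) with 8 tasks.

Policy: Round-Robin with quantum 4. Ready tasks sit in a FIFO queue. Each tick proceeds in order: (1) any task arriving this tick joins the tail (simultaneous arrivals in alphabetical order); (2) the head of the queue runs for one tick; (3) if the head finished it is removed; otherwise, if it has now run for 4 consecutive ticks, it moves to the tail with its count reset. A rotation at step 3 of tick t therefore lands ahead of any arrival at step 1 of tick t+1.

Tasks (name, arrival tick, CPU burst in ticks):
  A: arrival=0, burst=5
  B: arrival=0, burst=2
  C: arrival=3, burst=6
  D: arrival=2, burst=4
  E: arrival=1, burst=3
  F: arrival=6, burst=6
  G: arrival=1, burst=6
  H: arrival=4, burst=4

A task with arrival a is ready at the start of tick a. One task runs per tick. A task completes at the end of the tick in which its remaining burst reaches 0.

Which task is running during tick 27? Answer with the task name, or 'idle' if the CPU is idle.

t=0: queue=[A,B] q_used=0 → run A
t=1: queue=[A,B,E,G] q_used=1 → run A
t=2: queue=[A,B,E,G,D] q_used=2 → run A
t=3: queue=[A,B,E,G,D,C] q_used=3 → run A
t=4: queue=[B,E,G,D,C,A,H] q_used=0 → run B
t=5: queue=[B,E,G,D,C,A,H] q_used=1 → run B
t=6: queue=[E,G,D,C,A,H,F] q_used=0 → run E
t=7: queue=[E,G,D,C,A,H,F] q_used=1 → run E
t=8: queue=[E,G,D,C,A,H,F] q_used=2 → run E
t=9: queue=[G,D,C,A,H,F] q_used=0 → run G
t=10: queue=[G,D,C,A,H,F] q_used=1 → run G
t=11: queue=[G,D,C,A,H,F] q_used=2 → run G
t=12: queue=[G,D,C,A,H,F] q_used=3 → run G
t=13: queue=[D,C,A,H,F,G] q_used=0 → run D
t=14: queue=[D,C,A,H,F,G] q_used=1 → run D
t=15: queue=[D,C,A,H,F,G] q_used=2 → run D
t=16: queue=[D,C,A,H,F,G] q_used=3 → run D
t=17: queue=[C,A,H,F,G] q_used=0 → run C
t=18: queue=[C,A,H,F,G] q_used=1 → run C
t=19: queue=[C,A,H,F,G] q_used=2 → run C
t=20: queue=[C,A,H,F,G] q_used=3 → run C
t=21: queue=[A,H,F,G,C] q_used=0 → run A
t=22: queue=[H,F,G,C] q_used=0 → run H
t=23: queue=[H,F,G,C] q_used=1 → run H
t=24: queue=[H,F,G,C] q_used=2 → run H
t=25: queue=[H,F,G,C] q_used=3 → run H
t=26: queue=[F,G,C] q_used=0 → run F
t=27: queue=[F,G,C] q_used=1 → run F
t=28: queue=[F,G,C] q_used=2 → run F
t=29: queue=[F,G,C] q_used=3 → run F
t=30: queue=[G,C,F] q_used=0 → run G
t=31: queue=[G,C,F] q_used=1 → run G
t=32: queue=[C,F] q_used=0 → run C
t=33: queue=[C,F] q_used=1 → run C
t=34: queue=[F] q_used=0 → run F
t=35: queue=[F] q_used=1 → run F
t=36: (idle)
t=37: (idle)
t=38: (idle)
t=39: (idle)
t=40: (idle)
t=41: (idle)

running at tick 27 = F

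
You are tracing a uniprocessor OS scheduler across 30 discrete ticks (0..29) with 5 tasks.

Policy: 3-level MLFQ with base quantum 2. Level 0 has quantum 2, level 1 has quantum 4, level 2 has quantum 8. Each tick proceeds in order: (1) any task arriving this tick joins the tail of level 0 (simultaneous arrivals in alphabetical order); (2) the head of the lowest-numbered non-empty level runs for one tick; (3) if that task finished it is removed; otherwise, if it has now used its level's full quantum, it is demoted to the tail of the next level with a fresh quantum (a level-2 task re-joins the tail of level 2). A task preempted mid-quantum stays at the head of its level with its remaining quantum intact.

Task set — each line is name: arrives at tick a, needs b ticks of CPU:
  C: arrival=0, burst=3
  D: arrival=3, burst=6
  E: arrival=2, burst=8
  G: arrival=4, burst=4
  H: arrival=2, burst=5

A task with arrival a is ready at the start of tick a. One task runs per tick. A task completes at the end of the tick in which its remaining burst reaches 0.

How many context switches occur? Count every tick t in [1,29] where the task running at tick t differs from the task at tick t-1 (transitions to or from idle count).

t=0: L0/L1/L2 = C/-/- → run C
t=1: L0/L1/L2 = C/-/- → run C
t=2: L0/L1/L2 = EH/C/- → run E
t=3: L0/L1/L2 = EHD/C/- → run E
t=4: L0/L1/L2 = HDG/CE/- → run H
t=5: L0/L1/L2 = HDG/CE/- → run H
t=6: L0/L1/L2 = DG/CEH/- → run D
t=7: L0/L1/L2 = DG/CEH/- → run D
t=8: L0/L1/L2 = G/CEHD/- → run G
t=9: L0/L1/L2 = G/CEHD/- → run G
t=10: L0/L1/L2 = -/CEHDG/- → run C
t=11: L0/L1/L2 = -/EHDG/- → run E
t=12: L0/L1/L2 = -/EHDG/- → run E
t=13: L0/L1/L2 = -/EHDG/- → run E
t=14: L0/L1/L2 = -/EHDG/- → run E
t=15: L0/L1/L2 = -/HDG/E → run H
t=16: L0/L1/L2 = -/HDG/E → run H
t=17: L0/L1/L2 = -/HDG/E → run H
t=18: L0/L1/L2 = -/DG/E → run D
t=19: L0/L1/L2 = -/DG/E → run D
t=20: L0/L1/L2 = -/DG/E → run D
t=21: L0/L1/L2 = -/DG/E → run D
t=22: L0/L1/L2 = -/G/E → run G
t=23: L0/L1/L2 = -/G/E → run G
t=24: L0/L1/L2 = -/-/E → run E
t=25: L0/L1/L2 = -/-/E → run E
t=26: (idle)
t=27: (idle)
t=28: (idle)
t=29: (idle)

context switches = 11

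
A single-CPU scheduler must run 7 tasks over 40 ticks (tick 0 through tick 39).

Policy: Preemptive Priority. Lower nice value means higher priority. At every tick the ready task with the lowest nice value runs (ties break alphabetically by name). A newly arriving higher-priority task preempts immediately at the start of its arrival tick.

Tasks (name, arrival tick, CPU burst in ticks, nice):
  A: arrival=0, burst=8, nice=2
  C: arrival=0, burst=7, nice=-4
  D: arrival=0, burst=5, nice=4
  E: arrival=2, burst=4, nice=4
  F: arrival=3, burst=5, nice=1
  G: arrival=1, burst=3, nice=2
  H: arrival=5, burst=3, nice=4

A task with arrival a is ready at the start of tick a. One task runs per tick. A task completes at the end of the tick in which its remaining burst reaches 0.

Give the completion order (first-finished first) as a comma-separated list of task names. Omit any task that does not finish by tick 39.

t=0: ready={A,C,D} → run C
t=1: ready={A,C,D,G} → run C
t=2: ready={A,C,D,E,G} → run C
t=3: ready={A,C,D,E,F,G} → run C
t=4: ready={A,C,D,E,F,G} → run C
t=5: ready={A,C,D,E,F,G,H} → run C
t=6: ready={A,C,D,E,F,G,H} → run C
t=7: ready={A,D,E,F,G,H} → run F
t=8: ready={A,D,E,F,G,H} → run F
t=9: ready={A,D,E,F,G,H} → run F
t=10: ready={A,D,E,F,G,H} → run F
t=11: ready={A,D,E,F,G,H} → run F
t=12: ready={A,D,E,G,H} → run A
t=13: ready={A,D,E,G,H} → run A
t=14: ready={A,D,E,G,H} → run A
t=15: ready={A,D,E,G,H} → run A
t=16: ready={A,D,E,G,H} → run A
t=17: ready={A,D,E,G,H} → run A
t=18: ready={A,D,E,G,H} → run A
t=19: ready={A,D,E,G,H} → run A
t=20: ready={D,E,G,H} → run G
t=21: ready={D,E,G,H} → run G
t=22: ready={D,E,G,H} → run G
t=23: ready={D,E,H} → run D
t=24: ready={D,E,H} → run D
t=25: ready={D,E,H} → run D
t=26: ready={D,E,H} → run D
t=27: ready={D,E,H} → run D
t=28: ready={E,H} → run E
t=29: ready={E,H} → run E
t=30: ready={E,H} → run E
t=31: ready={E,H} → run E
t=32: ready={H} → run H
t=33: ready={H} → run H
t=34: ready={H} → run H
t=35: (idle)
t=36: (idle)
t=37: (idle)
t=38: (idle)
t=39: (idle)

completion order = C, F, A, G, D, E, H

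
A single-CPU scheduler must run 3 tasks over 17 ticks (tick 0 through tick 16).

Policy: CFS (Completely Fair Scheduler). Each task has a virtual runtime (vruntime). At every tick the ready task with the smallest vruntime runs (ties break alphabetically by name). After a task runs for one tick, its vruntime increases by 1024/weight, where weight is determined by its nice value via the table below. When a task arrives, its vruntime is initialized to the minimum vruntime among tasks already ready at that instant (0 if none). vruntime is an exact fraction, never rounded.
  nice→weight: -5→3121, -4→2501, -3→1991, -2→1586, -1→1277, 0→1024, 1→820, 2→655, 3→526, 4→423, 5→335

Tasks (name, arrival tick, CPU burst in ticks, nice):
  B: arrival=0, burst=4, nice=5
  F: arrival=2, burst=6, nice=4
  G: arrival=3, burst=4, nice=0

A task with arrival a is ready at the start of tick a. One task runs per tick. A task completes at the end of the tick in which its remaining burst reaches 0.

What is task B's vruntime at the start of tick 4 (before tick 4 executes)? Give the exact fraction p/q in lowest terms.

t=0: vr[B=0] → run B
t=1: vr[B=1024/335] → run B
t=2: vr[B=2048/335 F=2048/335] → run B
t=3: vr[B=3072/335 F=2048/335 G=2048/335] → run F
t=4: vr[B=3072/335 F=1209344/141705 G=2048/335] → run G
t=5: vr[B=3072/335 F=1209344/141705 G=2383/335] → run G
t=6: vr[B=3072/335 F=1209344/141705 G=2718/335] → run G
t=7: vr[B=3072/335 F=1209344/141705 G=3053/335] → run F
t=8: vr[B=3072/335 F=1552384/141705 G=3053/335] → run G
t=9: vr[B=3072/335 F=1552384/141705] → run B
t=10: vr[F=1552384/141705] → run F
t=11: vr[F=631808/47235] → run F
t=12: vr[F=2238464/141705] → run F
t=13: vr[F=2581504/141705] → run F
t=14: (idle)
t=15: (idle)
t=16: (idle)

vruntime(B, start of tick 4) = 3072/335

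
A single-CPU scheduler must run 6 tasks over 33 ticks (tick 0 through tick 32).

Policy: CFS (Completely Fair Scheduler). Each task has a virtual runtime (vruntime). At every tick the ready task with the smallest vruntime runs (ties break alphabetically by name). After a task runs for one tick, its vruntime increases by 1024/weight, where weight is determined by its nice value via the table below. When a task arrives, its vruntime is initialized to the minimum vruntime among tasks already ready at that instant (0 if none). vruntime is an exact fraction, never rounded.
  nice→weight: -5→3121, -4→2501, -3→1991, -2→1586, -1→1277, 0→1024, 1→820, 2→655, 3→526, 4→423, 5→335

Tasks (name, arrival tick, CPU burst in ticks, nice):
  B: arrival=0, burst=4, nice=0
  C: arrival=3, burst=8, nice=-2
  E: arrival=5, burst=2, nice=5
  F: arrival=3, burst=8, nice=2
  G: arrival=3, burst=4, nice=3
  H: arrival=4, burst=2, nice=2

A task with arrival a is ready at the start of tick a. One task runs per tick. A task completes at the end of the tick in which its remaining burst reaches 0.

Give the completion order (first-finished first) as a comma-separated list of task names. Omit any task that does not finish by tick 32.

completion order = B, H, E, C, G, F

t=0: vr[B=0] → run B
t=1: vr[B=1] → run B
t=2: vr[B=2] → run B
t=3: vr[B=3 C=3 F=3 G=3] → run B
t=4: vr[C=3 F=3 G=3 H=3] → run C
t=5: vr[C=2891/793 E=3 F=3 G=3 H=3] → run E
t=6: vr[C=2891/793 E=2029/335 F=3 G=3 H=3] → run F
t=7: vr[C=2891/793 E=2029/335 F=2989/655 G=3 H=3] → run G
t=8: vr[C=2891/793 E=2029/335 F=2989/655 G=1301/263 H=3] → run H
t=9: vr[C=2891/793 E=2029/335 F=2989/655 G=1301/263 H=2989/655] → run C
t=10: vr[C=3403/793 E=2029/335 F=2989/655 G=1301/263 H=2989/655] → run C
t=11: vr[C=3915/793 E=2029/335 F=2989/655 G=1301/263 H=2989/655] → run F
t=12: vr[C=3915/793 E=2029/335 F=4013/655 G=1301/263 H=2989/655] → run H
t=13: vr[C=3915/793 E=2029/335 F=4013/655 G=1301/263] → run C
t=14: vr[C=4427/793 E=2029/335 F=4013/655 G=1301/263] → run G
t=15: vr[C=4427/793 E=2029/335 F=4013/655 G=1813/263] → run C
t=16: vr[C=4939/793 E=2029/335 F=4013/655 G=1813/263] → run E
t=17: vr[C=4939/793 F=4013/655 G=1813/263] → run F
t=18: vr[C=4939/793 F=5037/655 G=1813/263] → run C
t=19: vr[C=5451/793 F=5037/655 G=1813/263] → run C
t=20: vr[C=5963/793 F=5037/655 G=1813/263] → run G
t=21: vr[C=5963/793 F=5037/655 G=2325/263] → run C
t=22: vr[F=5037/655 G=2325/263] → run F
t=23: vr[F=6061/655 G=2325/263] → run G
t=24: vr[F=6061/655] → run F
t=25: vr[F=1417/131] → run F
t=26: vr[F=8109/655] → run F
t=27: vr[F=9133/655] → run F
t=28: (idle)
t=29: (idle)
t=30: (idle)
t=31: (idle)
t=32: (idle)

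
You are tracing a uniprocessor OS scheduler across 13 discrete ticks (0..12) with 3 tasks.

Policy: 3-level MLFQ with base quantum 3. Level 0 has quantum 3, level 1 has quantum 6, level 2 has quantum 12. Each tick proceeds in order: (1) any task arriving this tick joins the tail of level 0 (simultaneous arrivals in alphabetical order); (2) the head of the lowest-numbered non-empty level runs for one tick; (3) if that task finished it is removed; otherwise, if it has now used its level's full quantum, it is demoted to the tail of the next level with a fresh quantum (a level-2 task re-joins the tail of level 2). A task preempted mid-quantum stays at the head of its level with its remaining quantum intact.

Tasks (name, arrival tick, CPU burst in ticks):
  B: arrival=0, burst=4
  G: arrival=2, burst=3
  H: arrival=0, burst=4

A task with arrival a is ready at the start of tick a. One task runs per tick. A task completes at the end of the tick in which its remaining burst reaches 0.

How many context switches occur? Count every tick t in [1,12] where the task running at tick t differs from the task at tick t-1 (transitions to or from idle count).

t=0: L0/L1/L2 = BH/-/- → run B
t=1: L0/L1/L2 = BH/-/- → run B
t=2: L0/L1/L2 = BHG/-/- → run B
t=3: L0/L1/L2 = HG/B/- → run H
t=4: L0/L1/L2 = HG/B/- → run H
t=5: L0/L1/L2 = HG/B/- → run H
t=6: L0/L1/L2 = G/BH/- → run G
t=7: L0/L1/L2 = G/BH/- → run G
t=8: L0/L1/L2 = G/BH/- → run G
t=9: L0/L1/L2 = -/BH/- → run B
t=10: L0/L1/L2 = -/H/- → run H
t=11: (idle)
t=12: (idle)

context switches = 5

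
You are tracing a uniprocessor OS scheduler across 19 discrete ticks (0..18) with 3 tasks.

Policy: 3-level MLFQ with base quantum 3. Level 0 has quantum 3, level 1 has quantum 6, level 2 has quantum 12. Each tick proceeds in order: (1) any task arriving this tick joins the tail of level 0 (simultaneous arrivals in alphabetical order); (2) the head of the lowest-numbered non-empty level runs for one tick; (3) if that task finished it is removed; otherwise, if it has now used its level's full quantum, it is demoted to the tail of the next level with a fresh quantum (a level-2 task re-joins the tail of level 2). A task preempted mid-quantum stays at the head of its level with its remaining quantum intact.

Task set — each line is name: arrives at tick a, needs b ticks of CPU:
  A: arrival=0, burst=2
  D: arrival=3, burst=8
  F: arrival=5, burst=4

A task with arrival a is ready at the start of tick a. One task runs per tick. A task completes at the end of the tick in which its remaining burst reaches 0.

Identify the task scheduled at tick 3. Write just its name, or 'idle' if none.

running at tick 3 = D

t=0: L0/L1/L2 = A/-/- → run A
t=1: L0/L1/L2 = A/-/- → run A
t=2: (idle)
t=3: L0/L1/L2 = D/-/- → run D
t=4: L0/L1/L2 = D/-/- → run D
t=5: L0/L1/L2 = DF/-/- → run D
t=6: L0/L1/L2 = F/D/- → run F
t=7: L0/L1/L2 = F/D/- → run F
t=8: L0/L1/L2 = F/D/- → run F
t=9: L0/L1/L2 = -/DF/- → run D
t=10: L0/L1/L2 = -/DF/- → run D
t=11: L0/L1/L2 = -/DF/- → run D
t=12: L0/L1/L2 = -/DF/- → run D
t=13: L0/L1/L2 = -/DF/- → run D
t=14: L0/L1/L2 = -/F/- → run F
t=15: (idle)
t=16: (idle)
t=17: (idle)
t=18: (idle)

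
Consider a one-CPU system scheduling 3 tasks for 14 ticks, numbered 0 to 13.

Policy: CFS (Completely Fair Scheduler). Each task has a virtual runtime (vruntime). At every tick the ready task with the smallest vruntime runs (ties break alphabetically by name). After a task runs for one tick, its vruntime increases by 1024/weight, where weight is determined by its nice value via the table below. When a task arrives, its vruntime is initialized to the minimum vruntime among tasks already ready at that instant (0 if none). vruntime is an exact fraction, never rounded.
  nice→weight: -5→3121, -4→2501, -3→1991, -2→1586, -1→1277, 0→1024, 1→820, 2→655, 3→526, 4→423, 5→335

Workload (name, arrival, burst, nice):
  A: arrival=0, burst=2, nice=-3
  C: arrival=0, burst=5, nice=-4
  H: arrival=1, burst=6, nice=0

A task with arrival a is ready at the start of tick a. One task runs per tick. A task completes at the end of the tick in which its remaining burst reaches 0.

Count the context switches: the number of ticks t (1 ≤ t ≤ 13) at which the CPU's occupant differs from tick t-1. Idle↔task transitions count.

context switches = 9

t=0: vr[A=0 C=0] → run A
t=1: vr[A=1024/1991 C=0 H=0] → run C
t=2: vr[A=1024/1991 C=1024/2501 H=0] → run H
t=3: vr[A=1024/1991 C=1024/2501 H=1] → run C
t=4: vr[A=1024/1991 C=2048/2501 H=1] → run A
t=5: vr[C=2048/2501 H=1] → run C
t=6: vr[C=3072/2501 H=1] → run H
t=7: vr[C=3072/2501 H=2] → run C
t=8: vr[C=4096/2501 H=2] → run C
t=9: vr[H=2] → run H
t=10: vr[H=3] → run H
t=11: vr[H=4] → run H
t=12: vr[H=5] → run H
t=13: (idle)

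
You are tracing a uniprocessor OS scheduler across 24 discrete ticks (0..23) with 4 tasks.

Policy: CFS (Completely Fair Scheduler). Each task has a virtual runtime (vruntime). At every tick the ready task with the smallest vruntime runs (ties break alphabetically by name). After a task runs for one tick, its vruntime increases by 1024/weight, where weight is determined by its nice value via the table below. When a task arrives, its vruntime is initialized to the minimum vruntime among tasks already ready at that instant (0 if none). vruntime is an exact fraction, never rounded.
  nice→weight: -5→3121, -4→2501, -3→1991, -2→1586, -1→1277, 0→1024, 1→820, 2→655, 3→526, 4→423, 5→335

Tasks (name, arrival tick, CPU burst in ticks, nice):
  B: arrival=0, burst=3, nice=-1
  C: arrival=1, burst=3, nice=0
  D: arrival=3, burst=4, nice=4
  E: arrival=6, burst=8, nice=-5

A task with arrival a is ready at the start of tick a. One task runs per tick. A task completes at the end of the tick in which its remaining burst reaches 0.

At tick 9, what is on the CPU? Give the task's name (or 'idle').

t=0: vr[B=0] → run B
t=1: vr[B=1024/1277 C=1024/1277] → run B
t=2: vr[B=2048/1277 C=1024/1277] → run C
t=3: vr[B=2048/1277 C=2301/1277 D=2048/1277] → run B
t=4: vr[C=2301/1277 D=2048/1277] → run D
t=5: vr[C=2301/1277 D=2173952/540171] → run C
t=6: vr[C=3578/1277 D=2173952/540171 E=3578/1277] → run C
t=7: vr[D=2173952/540171 E=3578/1277] → run E
t=8: vr[D=2173952/540171 E=12474586/3985517] → run E
t=9: vr[D=2173952/540171 E=13782234/3985517] → run E
t=10: vr[D=2173952/540171 E=15089882/3985517] → run E
t=11: vr[D=2173952/540171 E=16397530/3985517] → run D
t=12: vr[D=3481600/540171 E=16397530/3985517] → run E
t=13: vr[D=3481600/540171 E=17705178/3985517] → run E
t=14: vr[D=3481600/540171 E=19012826/3985517] → run E
t=15: vr[D=3481600/540171 E=20320474/3985517] → run E
t=16: vr[D=3481600/540171] → run D
t=17: vr[D=1596416/180057] → run D
t=18: (idle)
t=19: (idle)
t=20: (idle)
t=21: (idle)
t=22: (idle)
t=23: (idle)

running at tick 9 = E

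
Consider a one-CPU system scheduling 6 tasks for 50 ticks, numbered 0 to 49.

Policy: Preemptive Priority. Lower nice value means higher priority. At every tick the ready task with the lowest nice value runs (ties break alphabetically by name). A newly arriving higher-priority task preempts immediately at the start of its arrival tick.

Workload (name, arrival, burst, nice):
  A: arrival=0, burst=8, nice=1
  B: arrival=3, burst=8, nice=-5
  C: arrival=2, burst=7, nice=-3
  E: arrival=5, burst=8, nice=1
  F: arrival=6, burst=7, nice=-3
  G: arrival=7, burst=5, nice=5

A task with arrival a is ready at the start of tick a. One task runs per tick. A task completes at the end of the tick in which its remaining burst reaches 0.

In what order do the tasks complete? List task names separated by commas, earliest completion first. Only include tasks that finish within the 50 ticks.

completion order = B, C, F, A, E, G

t=0: ready={A} → run A
t=1: ready={A} → run A
t=2: ready={A,C} → run C
t=3: ready={A,B,C} → run B
t=4: ready={A,B,C} → run B
t=5: ready={A,B,C,E} → run B
t=6: ready={A,B,C,E,F} → run B
t=7: ready={A,B,C,E,F,G} → run B
t=8: ready={A,B,C,E,F,G} → run B
t=9: ready={A,B,C,E,F,G} → run B
t=10: ready={A,B,C,E,F,G} → run B
t=11: ready={A,C,E,F,G} → run C
t=12: ready={A,C,E,F,G} → run C
t=13: ready={A,C,E,F,G} → run C
t=14: ready={A,C,E,F,G} → run C
t=15: ready={A,C,E,F,G} → run C
t=16: ready={A,C,E,F,G} → run C
t=17: ready={A,E,F,G} → run F
t=18: ready={A,E,F,G} → run F
t=19: ready={A,E,F,G} → run F
t=20: ready={A,E,F,G} → run F
t=21: ready={A,E,F,G} → run F
t=22: ready={A,E,F,G} → run F
t=23: ready={A,E,F,G} → run F
t=24: ready={A,E,G} → run A
t=25: ready={A,E,G} → run A
t=26: ready={A,E,G} → run A
t=27: ready={A,E,G} → run A
t=28: ready={A,E,G} → run A
t=29: ready={A,E,G} → run A
t=30: ready={E,G} → run E
t=31: ready={E,G} → run E
t=32: ready={E,G} → run E
t=33: ready={E,G} → run E
t=34: ready={E,G} → run E
t=35: ready={E,G} → run E
t=36: ready={E,G} → run E
t=37: ready={E,G} → run E
t=38: ready={G} → run G
t=39: ready={G} → run G
t=40: ready={G} → run G
t=41: ready={G} → run G
t=42: ready={G} → run G
t=43: (idle)
t=44: (idle)
t=45: (idle)
t=46: (idle)
t=47: (idle)
t=48: (idle)
t=49: (idle)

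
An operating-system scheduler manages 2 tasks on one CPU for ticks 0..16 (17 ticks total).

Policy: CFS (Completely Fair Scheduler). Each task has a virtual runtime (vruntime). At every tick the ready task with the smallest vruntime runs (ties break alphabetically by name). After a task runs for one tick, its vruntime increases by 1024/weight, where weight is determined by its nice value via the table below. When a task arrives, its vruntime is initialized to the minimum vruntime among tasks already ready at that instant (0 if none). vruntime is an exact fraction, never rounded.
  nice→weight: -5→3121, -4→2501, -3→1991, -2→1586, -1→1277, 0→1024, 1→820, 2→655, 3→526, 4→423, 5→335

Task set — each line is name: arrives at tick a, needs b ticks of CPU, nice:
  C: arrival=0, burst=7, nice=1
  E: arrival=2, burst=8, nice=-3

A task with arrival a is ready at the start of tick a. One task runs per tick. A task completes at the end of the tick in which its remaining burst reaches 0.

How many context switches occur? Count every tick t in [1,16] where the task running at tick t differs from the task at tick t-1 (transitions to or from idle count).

t=0: vr[C=0] → run C
t=1: vr[C=256/205] → run C
t=2: vr[C=512/205 E=512/205] → run C
t=3: vr[C=768/205 E=512/205] → run E
t=4: vr[C=768/205 E=1229312/408155] → run E
t=5: vr[C=768/205 E=1439232/408155] → run E
t=6: vr[C=768/205 E=1649152/408155] → run C
t=7: vr[C=1024/205 E=1649152/408155] → run E
t=8: vr[C=1024/205 E=1859072/408155] → run E
t=9: vr[C=1024/205 E=2068992/408155] → run C
t=10: vr[C=256/41 E=2068992/408155] → run E
t=11: vr[C=256/41 E=2278912/408155] → run E
t=12: vr[C=256/41 E=2488832/408155] → run E
t=13: vr[C=256/41] → run C
t=14: vr[C=1536/205] → run C
t=15: (idle)
t=16: (idle)

context switches = 7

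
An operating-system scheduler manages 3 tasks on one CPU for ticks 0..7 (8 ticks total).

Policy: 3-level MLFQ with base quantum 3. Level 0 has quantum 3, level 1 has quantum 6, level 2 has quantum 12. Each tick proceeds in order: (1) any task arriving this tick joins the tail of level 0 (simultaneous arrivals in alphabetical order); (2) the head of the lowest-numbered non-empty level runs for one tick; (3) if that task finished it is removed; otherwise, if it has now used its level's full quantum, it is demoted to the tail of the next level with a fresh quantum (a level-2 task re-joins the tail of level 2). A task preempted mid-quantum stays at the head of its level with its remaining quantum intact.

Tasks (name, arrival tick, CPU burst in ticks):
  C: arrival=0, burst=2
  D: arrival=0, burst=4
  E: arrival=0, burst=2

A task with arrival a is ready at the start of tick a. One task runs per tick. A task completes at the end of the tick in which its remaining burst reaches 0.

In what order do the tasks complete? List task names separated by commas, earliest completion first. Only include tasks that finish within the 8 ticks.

completion order = C, E, D

t=0: L0/L1/L2 = CDE/-/- → run C
t=1: L0/L1/L2 = CDE/-/- → run C
t=2: L0/L1/L2 = DE/-/- → run D
t=3: L0/L1/L2 = DE/-/- → run D
t=4: L0/L1/L2 = DE/-/- → run D
t=5: L0/L1/L2 = E/D/- → run E
t=6: L0/L1/L2 = E/D/- → run E
t=7: L0/L1/L2 = -/D/- → run D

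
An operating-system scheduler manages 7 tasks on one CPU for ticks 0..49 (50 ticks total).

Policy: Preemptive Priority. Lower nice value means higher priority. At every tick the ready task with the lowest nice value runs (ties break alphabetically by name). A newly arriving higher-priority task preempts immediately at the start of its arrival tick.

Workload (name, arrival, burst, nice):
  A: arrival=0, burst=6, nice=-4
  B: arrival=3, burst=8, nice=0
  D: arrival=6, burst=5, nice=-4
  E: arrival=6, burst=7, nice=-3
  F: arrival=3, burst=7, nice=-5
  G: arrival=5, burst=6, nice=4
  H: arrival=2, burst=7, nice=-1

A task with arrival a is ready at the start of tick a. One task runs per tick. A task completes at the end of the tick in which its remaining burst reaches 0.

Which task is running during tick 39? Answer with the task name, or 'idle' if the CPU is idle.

running at tick 39 = B

t=0: ready={A} → run A
t=1: ready={A} → run A
t=2: ready={A,H} → run A
t=3: ready={A,B,F,H} → run F
t=4: ready={A,B,F,H} → run F
t=5: ready={A,B,F,G,H} → run F
t=6: ready={A,B,D,E,F,G,H} → run F
t=7: ready={A,B,D,E,F,G,H} → run F
t=8: ready={A,B,D,E,F,G,H} → run F
t=9: ready={A,B,D,E,F,G,H} → run F
t=10: ready={A,B,D,E,G,H} → run A
t=11: ready={A,B,D,E,G,H} → run A
t=12: ready={A,B,D,E,G,H} → run A
t=13: ready={B,D,E,G,H} → run D
t=14: ready={B,D,E,G,H} → run D
t=15: ready={B,D,E,G,H} → run D
t=16: ready={B,D,E,G,H} → run D
t=17: ready={B,D,E,G,H} → run D
t=18: ready={B,E,G,H} → run E
t=19: ready={B,E,G,H} → run E
t=20: ready={B,E,G,H} → run E
t=21: ready={B,E,G,H} → run E
t=22: ready={B,E,G,H} → run E
t=23: ready={B,E,G,H} → run E
t=24: ready={B,E,G,H} → run E
t=25: ready={B,G,H} → run H
t=26: ready={B,G,H} → run H
t=27: ready={B,G,H} → run H
t=28: ready={B,G,H} → run H
t=29: ready={B,G,H} → run H
t=30: ready={B,G,H} → run H
t=31: ready={B,G,H} → run H
t=32: ready={B,G} → run B
t=33: ready={B,G} → run B
t=34: ready={B,G} → run B
t=35: ready={B,G} → run B
t=36: ready={B,G} → run B
t=37: ready={B,G} → run B
t=38: ready={B,G} → run B
t=39: ready={B,G} → run B
t=40: ready={G} → run G
t=41: ready={G} → run G
t=42: ready={G} → run G
t=43: ready={G} → run G
t=44: ready={G} → run G
t=45: ready={G} → run G
t=46: (idle)
t=47: (idle)
t=48: (idle)
t=49: (idle)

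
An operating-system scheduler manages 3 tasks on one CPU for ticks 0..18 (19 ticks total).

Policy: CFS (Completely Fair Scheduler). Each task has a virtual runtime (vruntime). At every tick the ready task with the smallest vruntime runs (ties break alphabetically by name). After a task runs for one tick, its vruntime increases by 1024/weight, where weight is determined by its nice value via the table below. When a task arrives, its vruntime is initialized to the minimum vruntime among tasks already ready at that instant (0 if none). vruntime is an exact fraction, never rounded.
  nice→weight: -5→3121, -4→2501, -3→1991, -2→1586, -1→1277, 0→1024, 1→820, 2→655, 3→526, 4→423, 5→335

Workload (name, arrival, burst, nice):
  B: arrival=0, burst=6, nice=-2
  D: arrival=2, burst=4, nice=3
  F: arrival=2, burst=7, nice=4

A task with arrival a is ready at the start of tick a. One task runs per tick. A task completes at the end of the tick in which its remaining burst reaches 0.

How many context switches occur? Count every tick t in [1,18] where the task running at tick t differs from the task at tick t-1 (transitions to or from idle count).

t=0: vr[B=0] → run B
t=1: vr[B=512/793] → run B
t=2: vr[B=1024/793 D=1024/793 F=1024/793] → run B
t=3: vr[B=1536/793 D=1024/793 F=1024/793] → run D
t=4: vr[B=1536/793 D=675328/208559 F=1024/793] → run F
t=5: vr[B=1536/793 D=675328/208559 F=1245184/335439] → run B
t=6: vr[B=2048/793 D=675328/208559 F=1245184/335439] → run B
t=7: vr[B=2560/793 D=675328/208559 F=1245184/335439] → run B
t=8: vr[D=675328/208559 F=1245184/335439] → run D
t=9: vr[D=1081344/208559 F=1245184/335439] → run F
t=10: vr[D=1081344/208559 F=2057216/335439] → run D
t=11: vr[D=1487360/208559 F=2057216/335439] → run F
t=12: vr[D=1487360/208559 F=956416/111813] → run D
t=13: vr[F=956416/111813] → run F
t=14: vr[F=3681280/335439] → run F
t=15: vr[F=4493312/335439] → run F
t=16: vr[F=1768448/111813] → run F
t=17: (idle)
t=18: (idle)

context switches = 10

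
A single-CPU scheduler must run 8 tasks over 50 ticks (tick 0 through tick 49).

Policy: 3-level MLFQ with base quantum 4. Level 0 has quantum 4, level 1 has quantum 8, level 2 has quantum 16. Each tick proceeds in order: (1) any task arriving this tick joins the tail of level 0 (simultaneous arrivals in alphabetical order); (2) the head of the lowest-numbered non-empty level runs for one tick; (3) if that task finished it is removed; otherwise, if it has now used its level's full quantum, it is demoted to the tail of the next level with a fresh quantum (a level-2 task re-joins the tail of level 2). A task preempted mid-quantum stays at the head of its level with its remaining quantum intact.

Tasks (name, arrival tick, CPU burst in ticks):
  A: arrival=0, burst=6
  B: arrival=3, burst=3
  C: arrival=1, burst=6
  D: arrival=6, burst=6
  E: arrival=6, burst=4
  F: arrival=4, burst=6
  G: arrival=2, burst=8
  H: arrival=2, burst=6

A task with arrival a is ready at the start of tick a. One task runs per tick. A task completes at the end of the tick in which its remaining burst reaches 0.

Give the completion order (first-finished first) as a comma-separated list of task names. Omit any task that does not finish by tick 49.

t=0: L0/L1/L2 = A/-/- → run A
t=1: L0/L1/L2 = AC/-/- → run A
t=2: L0/L1/L2 = ACGH/-/- → run A
t=3: L0/L1/L2 = ACGHB/-/- → run A
t=4: L0/L1/L2 = CGHBF/A/- → run C
t=5: L0/L1/L2 = CGHBF/A/- → run C
t=6: L0/L1/L2 = CGHBFDE/A/- → run C
t=7: L0/L1/L2 = CGHBFDE/A/- → run C
t=8: L0/L1/L2 = GHBFDE/AC/- → run G
t=9: L0/L1/L2 = GHBFDE/AC/- → run G
t=10: L0/L1/L2 = GHBFDE/AC/- → run G
t=11: L0/L1/L2 = GHBFDE/AC/- → run G
t=12: L0/L1/L2 = HBFDE/ACG/- → run H
t=13: L0/L1/L2 = HBFDE/ACG/- → run H
t=14: L0/L1/L2 = HBFDE/ACG/- → run H
t=15: L0/L1/L2 = HBFDE/ACG/- → run H
t=16: L0/L1/L2 = BFDE/ACGH/- → run B
t=17: L0/L1/L2 = BFDE/ACGH/- → run B
t=18: L0/L1/L2 = BFDE/ACGH/- → run B
t=19: L0/L1/L2 = FDE/ACGH/- → run F
t=20: L0/L1/L2 = FDE/ACGH/- → run F
t=21: L0/L1/L2 = FDE/ACGH/- → run F
t=22: L0/L1/L2 = FDE/ACGH/- → run F
t=23: L0/L1/L2 = DE/ACGHF/- → run D
t=24: L0/L1/L2 = DE/ACGHF/- → run D
t=25: L0/L1/L2 = DE/ACGHF/- → run D
t=26: L0/L1/L2 = DE/ACGHF/- → run D
t=27: L0/L1/L2 = E/ACGHFD/- → run E
t=28: L0/L1/L2 = E/ACGHFD/- → run E
t=29: L0/L1/L2 = E/ACGHFD/- → run E
t=30: L0/L1/L2 = E/ACGHFD/- → run E
t=31: L0/L1/L2 = -/ACGHFD/- → run A
t=32: L0/L1/L2 = -/ACGHFD/- → run A
t=33: L0/L1/L2 = -/CGHFD/- → run C
t=34: L0/L1/L2 = -/CGHFD/- → run C
t=35: L0/L1/L2 = -/GHFD/- → run G
t=36: L0/L1/L2 = -/GHFD/- → run G
t=37: L0/L1/L2 = -/GHFD/- → run G
t=38: L0/L1/L2 = -/GHFD/- → run G
t=39: L0/L1/L2 = -/HFD/- → run H
t=40: L0/L1/L2 = -/HFD/- → run H
t=41: L0/L1/L2 = -/FD/- → run F
t=42: L0/L1/L2 = -/FD/- → run F
t=43: L0/L1/L2 = -/D/- → run D
t=44: L0/L1/L2 = -/D/- → run D
t=45: (idle)
t=46: (idle)
t=47: (idle)
t=48: (idle)
t=49: (idle)

completion order = B, E, A, C, G, H, F, D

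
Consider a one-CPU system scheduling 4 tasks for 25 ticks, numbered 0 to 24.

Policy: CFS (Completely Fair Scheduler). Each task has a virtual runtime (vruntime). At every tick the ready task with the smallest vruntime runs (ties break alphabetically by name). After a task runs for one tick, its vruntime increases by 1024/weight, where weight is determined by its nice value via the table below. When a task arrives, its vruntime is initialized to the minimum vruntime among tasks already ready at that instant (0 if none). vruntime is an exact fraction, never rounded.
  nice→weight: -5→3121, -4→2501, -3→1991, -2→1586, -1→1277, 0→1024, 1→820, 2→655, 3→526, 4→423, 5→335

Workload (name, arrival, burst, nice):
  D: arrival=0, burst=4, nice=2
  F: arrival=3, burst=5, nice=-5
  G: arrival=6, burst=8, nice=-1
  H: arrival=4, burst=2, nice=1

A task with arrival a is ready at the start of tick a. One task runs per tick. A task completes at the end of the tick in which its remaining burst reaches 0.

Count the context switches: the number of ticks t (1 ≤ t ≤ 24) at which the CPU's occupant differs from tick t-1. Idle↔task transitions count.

t=0: vr[D=0] → run D
t=1: vr[D=1024/655] → run D
t=2: vr[D=2048/655] → run D
t=3: vr[D=3072/655 F=3072/655] → run D
t=4: vr[F=3072/655 H=3072/655] → run F
t=5: vr[F=10258432/2044255 H=3072/655] → run H
t=6: vr[F=10258432/2044255 G=10258432/2044255 H=159488/26855] → run F
t=7: vr[F=10929152/2044255 G=10258432/2044255 H=159488/26855] → run G
t=8: vr[F=10929152/2044255 G=15193334784/2610513635 H=159488/26855] → run F
t=9: vr[F=11599872/2044255 G=15193334784/2610513635 H=159488/26855] → run F
t=10: vr[F=12270592/2044255 G=15193334784/2610513635 H=159488/26855] → run G
t=11: vr[F=12270592/2044255 G=17286651904/2610513635 H=159488/26855] → run H
t=12: vr[F=12270592/2044255 G=17286651904/2610513635] → run F
t=13: vr[G=17286651904/2610513635] → run G
t=14: vr[G=19379969024/2610513635] → run G
t=15: vr[G=21473286144/2610513635] → run G
t=16: vr[G=23566603264/2610513635] → run G
t=17: vr[G=25659920384/2610513635] → run G
t=18: vr[G=27753237504/2610513635] → run G
t=19: (idle)
t=20: (idle)
t=21: (idle)
t=22: (idle)
t=23: (idle)
t=24: (idle)

context switches = 10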